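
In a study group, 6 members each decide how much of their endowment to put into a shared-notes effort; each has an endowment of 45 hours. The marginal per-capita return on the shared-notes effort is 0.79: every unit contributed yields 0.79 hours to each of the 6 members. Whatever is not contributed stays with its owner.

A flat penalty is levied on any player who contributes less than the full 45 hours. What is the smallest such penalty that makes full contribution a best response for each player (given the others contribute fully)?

Given the others contribute fully, the best deviation is to contribute 0 (any partial contribution still incurs the fine and gives up units whose private return 0.79 is below 1).
Deviating from 45 to 0 saves 45 hours but forfeits the deviator's share of the drop in the shared-notes effort: 0.79 × 45 = 35.55.
So the deviation gain is 45 − 35.55 = 9.45, and the fine must be at least 9.45 hours to wipe it out.

9.45 hours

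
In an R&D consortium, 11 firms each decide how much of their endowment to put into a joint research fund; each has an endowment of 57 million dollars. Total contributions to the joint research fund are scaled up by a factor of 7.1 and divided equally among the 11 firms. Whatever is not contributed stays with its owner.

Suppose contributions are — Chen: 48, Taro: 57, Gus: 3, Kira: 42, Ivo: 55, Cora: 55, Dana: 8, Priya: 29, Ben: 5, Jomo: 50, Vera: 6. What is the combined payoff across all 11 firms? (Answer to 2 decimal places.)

Total contributed: 48 + 57 + 3 + 42 + 55 + 55 + 8 + 29 + 5 + 50 + 6 = 358; total kept: 11 × 57 − 358 = 269.
The joint research fund pays out 7.1 × 358 = 2541.80 in aggregate.
Group total = 269 + 2541.80 = 2810.80.

2810.80 million dollars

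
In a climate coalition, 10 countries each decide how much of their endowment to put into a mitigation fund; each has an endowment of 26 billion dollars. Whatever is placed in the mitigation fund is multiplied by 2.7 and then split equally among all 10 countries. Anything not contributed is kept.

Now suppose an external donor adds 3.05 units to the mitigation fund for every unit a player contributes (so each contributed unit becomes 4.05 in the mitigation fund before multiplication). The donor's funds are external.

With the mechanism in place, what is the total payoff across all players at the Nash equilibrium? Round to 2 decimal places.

Under the mechanism each unit contributed yields 2.7 × 4.05 / 10 = 1.0935 back to its contributor per unit of net cost, which exceeds 1, making full contribution the dominant choice for everyone.
At the Nash equilibrium everyone contributes 26. Group total payoff = 2.7 × 4.05 × 260 = 2843.10.

2843.10 billion dollars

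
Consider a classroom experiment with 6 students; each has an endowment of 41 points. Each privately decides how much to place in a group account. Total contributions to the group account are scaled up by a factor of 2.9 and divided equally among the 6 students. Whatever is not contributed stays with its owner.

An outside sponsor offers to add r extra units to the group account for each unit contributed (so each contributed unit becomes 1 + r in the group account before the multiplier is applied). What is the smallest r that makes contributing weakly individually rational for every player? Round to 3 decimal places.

1.069

With matching at rate r, one contributed unit becomes (1 + r) in the group account and returns 2.9 × (1 + r) / 6 to the contributor.
Setting this equal to 1: 1 + r = 6/2.9 = 2.0690.
So the minimum matching rate is r = 2.0690 − 1 = 1.069.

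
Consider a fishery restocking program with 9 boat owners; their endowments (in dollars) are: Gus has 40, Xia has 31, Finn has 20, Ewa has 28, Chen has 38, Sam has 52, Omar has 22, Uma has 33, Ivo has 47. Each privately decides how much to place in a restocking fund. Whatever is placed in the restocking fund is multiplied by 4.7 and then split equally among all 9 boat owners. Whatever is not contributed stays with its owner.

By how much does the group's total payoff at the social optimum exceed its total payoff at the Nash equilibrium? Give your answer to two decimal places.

The private return per contributed unit is 4.7/9 = 0.5222 < 1 for every player regardless of endowment, so the Nash equilibrium is zero contribution and the group total is Σ E_j = 40 + 31 + 20 + 28 + 38 + 52 + 22 + 33 + 47 = 311.
Each contributed unit returns 4.700 to the group, so the social optimum is full contribution by everyone: group total = 4.700 × 311 = 1461.70.
Efficiency loss = (4.700 − 1) × 311 = 1150.70.

1150.70 dollars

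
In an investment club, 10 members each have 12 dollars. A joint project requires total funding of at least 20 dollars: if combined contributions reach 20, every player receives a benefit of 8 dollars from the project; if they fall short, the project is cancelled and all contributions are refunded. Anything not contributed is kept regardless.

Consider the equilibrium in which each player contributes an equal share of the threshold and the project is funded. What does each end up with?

18 dollars

Equal share of the threshold: 20/10 = 2.
At this profile no one gains by cutting their contribution: any cut drops the total below 20, the project is cancelled, contributions are refunded, and the deviator ends with 12, which is less than 12 − 2 + 8 = 18. Contributing more than 2 just wastes the excess. So contributing exactly 2 is a best response.
Each player's payoff: 12 − 2 + 8 = 18.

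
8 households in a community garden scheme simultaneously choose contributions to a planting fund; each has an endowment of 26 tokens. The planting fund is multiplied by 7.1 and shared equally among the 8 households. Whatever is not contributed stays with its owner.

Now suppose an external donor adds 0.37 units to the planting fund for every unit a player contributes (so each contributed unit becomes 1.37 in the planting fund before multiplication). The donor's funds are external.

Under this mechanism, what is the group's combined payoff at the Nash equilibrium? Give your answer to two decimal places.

The effective private return per unit is now 7.1 × 1.37 / 8 = 1.2159 > 1, so every player's dominant strategy flips to full contribution.
So the Nash equilibrium is full contribution by all 8; the group earns 7.1 × 1.37 × 208 = 2023.22.

2023.22 tokens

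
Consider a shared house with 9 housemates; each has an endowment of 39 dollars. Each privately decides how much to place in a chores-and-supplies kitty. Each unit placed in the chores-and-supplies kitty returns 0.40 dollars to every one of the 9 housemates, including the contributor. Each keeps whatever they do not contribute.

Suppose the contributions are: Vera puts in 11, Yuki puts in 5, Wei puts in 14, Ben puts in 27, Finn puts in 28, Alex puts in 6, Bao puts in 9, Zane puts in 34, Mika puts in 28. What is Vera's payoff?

Total contributed: 11 + 5 + 14 + 27 + 28 + 6 + 9 + 34 + 28 = 162.
Each receives 0.40 × 162 = 64.80 from the chores-and-supplies kitty.
Vera keeps 39 − 11 = 28, so Vera's payoff is 28 + 64.80 = 92.80.

92.80 dollars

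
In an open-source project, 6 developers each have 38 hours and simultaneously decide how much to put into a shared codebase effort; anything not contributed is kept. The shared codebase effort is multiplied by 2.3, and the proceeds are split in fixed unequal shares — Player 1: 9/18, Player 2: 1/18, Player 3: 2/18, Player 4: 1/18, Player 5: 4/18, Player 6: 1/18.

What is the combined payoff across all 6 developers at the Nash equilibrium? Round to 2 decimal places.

A player with share s gets back 2.3·s per unit contributed, so full contribution is dominant for anyone with s > 1/2.3 = 0.4348 and zero contribution is dominant for anyone below.
Player 1 alone (share 9/18) is above the threshold, contributing 38; the remaining 5 contribute 0. Total contributed: 38.
The shared codebase effort pays out 2.3 × 38 = 87.40 in total (split across the unequal shares, but the aggregate is all that matters for the group sum).
The 5 free-riders keep 38 each, adding 190. Group total = 190 + 87.40 = 277.40.

277.40 hours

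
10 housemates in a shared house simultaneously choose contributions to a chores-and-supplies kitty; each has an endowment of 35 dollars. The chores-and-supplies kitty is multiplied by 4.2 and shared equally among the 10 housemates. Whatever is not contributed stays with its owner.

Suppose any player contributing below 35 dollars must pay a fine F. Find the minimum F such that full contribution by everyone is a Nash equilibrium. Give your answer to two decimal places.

20.30 dollars

Given the others contribute fully, the best deviation is to contribute 0 (any partial contribution still incurs the fine and gives up units whose private return 0.4200 is below 1).
Deviating from 35 to 0 saves 35 dollars but forfeits the deviator's share of the drop in the chores-and-supplies kitty: 4.2/10 × 35 = 14.70.
So the deviation gain is 35 − 14.70 = 20.30, and the fine must be at least 20.30 dollars to wipe it out.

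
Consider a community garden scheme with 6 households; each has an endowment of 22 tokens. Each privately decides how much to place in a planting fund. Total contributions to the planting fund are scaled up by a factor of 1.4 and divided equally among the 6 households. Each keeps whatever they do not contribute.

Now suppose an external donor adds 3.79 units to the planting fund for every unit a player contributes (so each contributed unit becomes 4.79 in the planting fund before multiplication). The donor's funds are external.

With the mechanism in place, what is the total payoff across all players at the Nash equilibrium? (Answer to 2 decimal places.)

885.19 tokens

The effective private return per unit is now 1.4 × 4.79 / 6 = 1.1177 > 1, so every player's dominant strategy flips to full contribution.
At the Nash equilibrium everyone contributes 22. Group total payoff = 1.4 × 4.79 × 132 = 885.19.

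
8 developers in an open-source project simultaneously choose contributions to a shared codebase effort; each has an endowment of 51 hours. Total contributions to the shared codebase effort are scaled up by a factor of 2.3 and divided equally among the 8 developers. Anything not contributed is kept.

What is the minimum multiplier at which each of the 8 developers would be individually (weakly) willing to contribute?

A contributed unit returns (multiplier)/8 to its contributor.
This reaches 1 exactly when the multiplier is 8.

8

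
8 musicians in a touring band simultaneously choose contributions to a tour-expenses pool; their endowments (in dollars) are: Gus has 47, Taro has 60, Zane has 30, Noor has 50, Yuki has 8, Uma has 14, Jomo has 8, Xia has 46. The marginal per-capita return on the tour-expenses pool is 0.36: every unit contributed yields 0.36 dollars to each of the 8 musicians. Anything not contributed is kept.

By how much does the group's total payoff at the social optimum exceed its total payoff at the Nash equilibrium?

The private return per contributed unit is 0.36 < 1 for everyone, so the Nash equilibrium is zero contribution and the group total is Σ E_j = 47 + 60 + 30 + 50 + 8 + 14 + 8 + 46 = 263.
Each contributed unit returns 2.880 to the group, so the social optimum is full contribution by everyone: group total = 2.880 × 263 = 757.44.
Efficiency loss = (2.880 − 1) × 263 = 494.44.

494.44 dollars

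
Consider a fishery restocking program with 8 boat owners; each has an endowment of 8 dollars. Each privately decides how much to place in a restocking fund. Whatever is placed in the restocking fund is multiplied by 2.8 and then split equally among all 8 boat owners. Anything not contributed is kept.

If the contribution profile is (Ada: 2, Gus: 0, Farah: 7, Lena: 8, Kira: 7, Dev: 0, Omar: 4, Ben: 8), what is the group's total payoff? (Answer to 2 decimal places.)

128.80 dollars

Total contributed: 2 + 0 + 7 + 8 + 7 + 0 + 4 + 8 = 36; total kept: 8 × 8 − 36 = 28.
The restocking fund pays out 2.8 × 36 = 100.80 in aggregate.
Group total = 28 + 100.80 = 128.80.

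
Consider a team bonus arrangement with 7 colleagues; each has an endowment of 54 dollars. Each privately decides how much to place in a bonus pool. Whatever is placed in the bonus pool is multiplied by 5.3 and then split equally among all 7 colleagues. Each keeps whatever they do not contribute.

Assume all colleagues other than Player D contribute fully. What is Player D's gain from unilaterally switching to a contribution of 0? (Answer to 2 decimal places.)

Switching from a contribution of 54 to 0 lets Player D keep an extra 54 dollars, but lowers the bonus pool by 54, which costs Player D their own share of that drop: 5.3/7 × 54 = 40.89.
Net gain = 54 − 40.89 = 13.11. The private return per contributed unit (0.7571) is below 1, so free-riding is indeed the best response regardless of what the others do.

13.11 dollars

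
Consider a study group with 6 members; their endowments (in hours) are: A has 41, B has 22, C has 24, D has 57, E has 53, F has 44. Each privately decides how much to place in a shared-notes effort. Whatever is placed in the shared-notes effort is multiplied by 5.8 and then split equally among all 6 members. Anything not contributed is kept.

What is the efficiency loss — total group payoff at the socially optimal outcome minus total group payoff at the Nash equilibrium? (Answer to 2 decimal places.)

The private return per contributed unit is 5.8/6 = 0.9667 < 1 for every player regardless of endowment, so the Nash equilibrium is zero contribution and the group total is Σ E_j = 41 + 22 + 24 + 57 + 53 + 44 = 241.
Each contributed unit returns 5.800 to the group, so the social optimum is full contribution by everyone: group total = 5.800 × 241 = 1397.80.
Efficiency loss = (5.800 − 1) × 241 = 1156.80.

1156.80 hours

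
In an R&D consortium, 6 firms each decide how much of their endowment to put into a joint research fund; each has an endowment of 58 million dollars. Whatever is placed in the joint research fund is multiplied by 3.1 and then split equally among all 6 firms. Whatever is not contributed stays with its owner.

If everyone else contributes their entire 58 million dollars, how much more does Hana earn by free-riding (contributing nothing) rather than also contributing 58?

28.03 million dollars

Switching from a contribution of 58 to 0 lets Hana keep an extra 58 million dollars, but lowers the joint research fund by 58, which costs Hana their own share of that drop: 3.1/6 × 58 = 29.97.
Net gain = 58 − 29.97 = 28.03. The private return per contributed unit (0.5167) is below 1, so free-riding is indeed the best response regardless of what the others do.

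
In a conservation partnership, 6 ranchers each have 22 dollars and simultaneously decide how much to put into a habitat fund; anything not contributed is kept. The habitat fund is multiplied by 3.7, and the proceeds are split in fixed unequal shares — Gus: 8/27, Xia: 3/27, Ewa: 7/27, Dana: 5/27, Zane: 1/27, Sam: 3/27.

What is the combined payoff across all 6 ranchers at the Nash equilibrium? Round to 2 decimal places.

Each unit j contributes comes back to j as 3.7 × (j's share), so j prefers to contribute only if that share exceeds 1/3.7 = 0.2703; otherwise keeping the unit dominates.
Only Gus (8/27) clears that bar, contributing 22; the remaining 5 contribute 0. Total contributed: 22.
The habitat fund pays out 3.7 × 22 = 81.40 in total (split across the unequal shares, but the aggregate is all that matters for the group sum).
The 5 free-riders keep 22 each, adding 110. Group total = 110 + 81.40 = 191.40.

191.40 dollars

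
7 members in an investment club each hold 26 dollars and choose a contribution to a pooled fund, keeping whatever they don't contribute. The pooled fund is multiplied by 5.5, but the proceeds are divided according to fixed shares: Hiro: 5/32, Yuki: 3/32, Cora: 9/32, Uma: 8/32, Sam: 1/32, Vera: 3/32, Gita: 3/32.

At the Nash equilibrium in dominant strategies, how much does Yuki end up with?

52.81 dollars

Each unit j contributes comes back to j as 5.5 × (j's share), so j prefers to contribute only if that share exceeds 1/5.5 = 0.1818; otherwise keeping the unit dominates.
The shares above 0.1818 belong to Cora and Uma, contributing 26 each; the remaining 5 contribute 0. Total contributed: 52.
Yuki keeps 26 and receives 5.5 × 52 × 3/32 = 26.81 from the pooled fund, for a payoff of 52.81.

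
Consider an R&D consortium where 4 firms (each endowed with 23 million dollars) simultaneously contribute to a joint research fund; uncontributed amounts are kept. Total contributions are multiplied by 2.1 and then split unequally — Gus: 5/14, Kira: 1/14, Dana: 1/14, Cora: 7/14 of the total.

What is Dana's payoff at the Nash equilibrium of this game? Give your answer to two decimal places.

26.45 million dollars

Each unit j contributes comes back to j as 2.1 × (j's share), so j prefers to contribute only if that share exceeds 1/2.1 = 0.4762; otherwise keeping the unit dominates.
Cora alone (share 7/14) is above the threshold, contributing 23; the remaining 3 contribute 0. Total contributed: 23.
Dana keeps 23 and receives 2.1 × 23 × 1/14 = 3.45 from the joint research fund, for a payoff of 26.45.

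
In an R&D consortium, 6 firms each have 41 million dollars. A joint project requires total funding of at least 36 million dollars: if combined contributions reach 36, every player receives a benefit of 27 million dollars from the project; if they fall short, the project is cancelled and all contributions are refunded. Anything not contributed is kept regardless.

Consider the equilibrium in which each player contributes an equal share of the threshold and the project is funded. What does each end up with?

62 million dollars

Equal share of the threshold: 36/6 = 6.
At this profile no one gains by cutting their contribution: any cut drops the total below 36, the project is cancelled, contributions are refunded, and the deviator ends with 41, which is less than 41 − 6 + 27 = 62. Contributing more than 6 just wastes the excess. So contributing exactly 6 is a best response.
Each player's payoff: 41 − 6 + 27 = 62.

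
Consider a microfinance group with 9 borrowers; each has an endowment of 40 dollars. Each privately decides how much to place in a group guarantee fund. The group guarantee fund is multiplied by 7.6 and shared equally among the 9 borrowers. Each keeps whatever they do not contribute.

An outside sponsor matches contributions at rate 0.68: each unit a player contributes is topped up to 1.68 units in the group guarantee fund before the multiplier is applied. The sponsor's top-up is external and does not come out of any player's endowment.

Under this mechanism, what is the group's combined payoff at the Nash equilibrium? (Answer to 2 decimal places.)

The effective private return per unit is now 7.6 × 1.68 / 9 = 1.4187 > 1, so every player's dominant strategy flips to full contribution.
So the Nash equilibrium is full contribution by all 9; the group earns 7.6 × 1.68 × 360 = 4596.48.

4596.48 dollars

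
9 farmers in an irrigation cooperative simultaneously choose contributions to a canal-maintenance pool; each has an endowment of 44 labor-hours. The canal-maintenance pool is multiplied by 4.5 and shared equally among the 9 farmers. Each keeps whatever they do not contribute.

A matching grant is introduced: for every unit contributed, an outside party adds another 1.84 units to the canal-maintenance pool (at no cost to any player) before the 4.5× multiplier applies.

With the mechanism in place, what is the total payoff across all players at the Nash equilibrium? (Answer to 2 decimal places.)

Under the mechanism each unit contributed yields 4.5 × 2.84 / 9 = 1.4200 back to its contributor per unit of net cost, which exceeds 1, making full contribution the dominant choice for everyone.
At the Nash equilibrium everyone contributes 44. Group total payoff = 4.5 × 2.84 × 396 = 5060.88.

5060.88 labor-hours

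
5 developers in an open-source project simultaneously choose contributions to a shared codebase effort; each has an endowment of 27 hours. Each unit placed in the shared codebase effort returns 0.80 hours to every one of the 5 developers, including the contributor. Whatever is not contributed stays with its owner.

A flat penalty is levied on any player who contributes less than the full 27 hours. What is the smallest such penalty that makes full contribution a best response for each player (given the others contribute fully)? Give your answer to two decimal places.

Given the others contribute fully, the best deviation is to contribute 0 (any partial contribution still incurs the fine and gives up units whose private return 0.80 is below 1).
Deviating from 27 to 0 saves 27 hours but forfeits the deviator's share of the drop in the shared codebase effort: 0.80 × 27 = 21.60.
So the deviation gain is 27 − 21.60 = 5.40, and the fine must be at least 5.40 hours to wipe it out.

5.40 hours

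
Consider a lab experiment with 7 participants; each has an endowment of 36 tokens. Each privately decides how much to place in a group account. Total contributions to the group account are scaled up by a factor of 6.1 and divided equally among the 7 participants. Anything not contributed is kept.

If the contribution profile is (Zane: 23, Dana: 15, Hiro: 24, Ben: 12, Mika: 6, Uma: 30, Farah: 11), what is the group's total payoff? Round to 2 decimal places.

869.10 tokens

Total contributed: 23 + 15 + 24 + 12 + 6 + 30 + 11 = 121; total kept: 7 × 36 − 121 = 131.
The group account pays out 6.1 × 121 = 738.10 in aggregate.
Group total = 131 + 738.10 = 869.10.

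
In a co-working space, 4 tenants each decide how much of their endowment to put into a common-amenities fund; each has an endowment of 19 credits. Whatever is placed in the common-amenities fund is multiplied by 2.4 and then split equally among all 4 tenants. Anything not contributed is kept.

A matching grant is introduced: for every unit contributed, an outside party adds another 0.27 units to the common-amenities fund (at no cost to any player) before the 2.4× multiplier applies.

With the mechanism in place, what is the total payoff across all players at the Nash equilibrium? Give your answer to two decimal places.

With the mechanism, a contributed unit returns 2.4 × 1.27 / 4 = 0.7620 per unit of net cost — still below 1 — so contributing 0 remains dominant for every player.
At the Nash equilibrium no one contributes; group total payoff = 4 × 19 = 76.

76.00 credits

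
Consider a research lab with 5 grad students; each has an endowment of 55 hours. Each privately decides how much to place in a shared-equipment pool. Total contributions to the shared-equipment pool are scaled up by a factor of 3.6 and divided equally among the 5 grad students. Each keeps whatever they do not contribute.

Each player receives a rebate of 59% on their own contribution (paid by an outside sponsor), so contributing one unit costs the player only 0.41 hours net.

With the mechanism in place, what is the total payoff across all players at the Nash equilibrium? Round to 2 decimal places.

Under the mechanism each unit contributed yields (3.6/5) / 0.41 = 1.7561 back to its contributor per unit of net cost, which exceeds 1, making full contribution the dominant choice for everyone.
At the Nash equilibrium everyone contributes 55. Group total payoff = 5 × (55 × 0.59 + 3.6 × 55) = 1152.25.

1152.25 hours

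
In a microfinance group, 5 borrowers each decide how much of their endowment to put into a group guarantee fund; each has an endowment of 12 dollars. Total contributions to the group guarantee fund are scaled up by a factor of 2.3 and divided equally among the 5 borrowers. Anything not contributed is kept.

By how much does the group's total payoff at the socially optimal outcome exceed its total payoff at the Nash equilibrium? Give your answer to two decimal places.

Each contributed unit returns 2.3/5 = 0.4600 to its contributor — below 1 — so contributing 0 is dominant for every player. At the Nash equilibrium everyone keeps their 12, and the group total is 5 × 12 = 60.
Each contributed unit returns 2.300 to the group as a whole (0.4600 to each of 5 players), which exceeds 1, so the social optimum is full contribution: group total = 2.300 × 60 = 138.00.
Efficiency loss = 138.00 − 60 = 78.00.

78.00 dollars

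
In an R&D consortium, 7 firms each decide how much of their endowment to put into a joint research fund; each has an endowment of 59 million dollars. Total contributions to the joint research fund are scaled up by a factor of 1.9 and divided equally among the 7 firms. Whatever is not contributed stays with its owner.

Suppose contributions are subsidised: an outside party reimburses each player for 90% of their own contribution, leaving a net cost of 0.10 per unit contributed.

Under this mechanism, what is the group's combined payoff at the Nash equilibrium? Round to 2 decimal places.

The effective private return per unit is now (1.9/7) / 0.10 = 2.7143 > 1, so every player's dominant strategy flips to full contribution.
So the Nash equilibrium is full contribution by all 7; the group earns 7 × (59 × 0.90 + 1.9 × 59) = 1156.40.

1156.40 million dollars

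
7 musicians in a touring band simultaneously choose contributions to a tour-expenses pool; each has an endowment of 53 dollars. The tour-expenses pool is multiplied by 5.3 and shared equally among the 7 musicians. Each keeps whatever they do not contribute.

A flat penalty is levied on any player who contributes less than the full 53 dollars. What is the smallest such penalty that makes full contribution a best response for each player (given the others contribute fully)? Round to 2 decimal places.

Given the others contribute fully, the best deviation is to contribute 0 (any partial contribution still incurs the fine and gives up units whose private return 0.7571 is below 1).
Deviating from 53 to 0 saves 53 dollars but forfeits the deviator's share of the drop in the tour-expenses pool: 5.3/7 × 53 = 40.13.
So the deviation gain is 53 − 40.13 = 12.87, and the fine must be at least 12.87 dollars to wipe it out.

12.87 dollars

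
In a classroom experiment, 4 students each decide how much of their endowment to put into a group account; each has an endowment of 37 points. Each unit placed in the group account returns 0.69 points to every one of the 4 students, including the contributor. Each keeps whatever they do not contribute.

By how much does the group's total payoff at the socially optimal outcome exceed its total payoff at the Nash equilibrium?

The private return per contributed unit is 0.69 < 1, so contributing 0 is dominant for every player. At the Nash equilibrium everyone keeps their 37, and the group total is 4 × 37 = 148.
Each contributed unit returns 2.760 to the group as a whole (0.69 to each of 4 players), which exceeds 1, so the social optimum is full contribution: group total = 2.760 × 148 = 408.48.
Efficiency loss = 408.48 − 148 = 260.48.

260.48 points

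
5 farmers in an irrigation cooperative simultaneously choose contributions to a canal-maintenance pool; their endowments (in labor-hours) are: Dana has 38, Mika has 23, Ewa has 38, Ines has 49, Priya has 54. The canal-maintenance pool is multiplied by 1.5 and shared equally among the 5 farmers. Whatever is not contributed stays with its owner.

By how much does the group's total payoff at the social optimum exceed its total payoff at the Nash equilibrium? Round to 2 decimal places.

The private return per contributed unit is 1.5/5 = 0.3000 < 1 for every player regardless of endowment, so the Nash equilibrium is zero contribution and the group total is Σ E_j = 38 + 23 + 38 + 49 + 54 = 202.
Each contributed unit returns 1.500 to the group, so the social optimum is full contribution by everyone: group total = 1.500 × 202 = 303.00.
Efficiency loss = (1.500 − 1) × 202 = 101.00.

101.00 labor-hours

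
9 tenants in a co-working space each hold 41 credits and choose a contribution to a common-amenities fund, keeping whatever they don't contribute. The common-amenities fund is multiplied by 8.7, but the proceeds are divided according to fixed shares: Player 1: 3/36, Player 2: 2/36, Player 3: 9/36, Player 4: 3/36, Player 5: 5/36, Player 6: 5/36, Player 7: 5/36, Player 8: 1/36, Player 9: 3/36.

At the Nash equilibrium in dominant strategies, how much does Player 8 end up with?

For player j, contributing a unit is worthwhile iff 8.7 × (j's share) ≥ 1, i.e. iff j's share is at least 0.1149.
Player 3, Player 5, Player 6 and Player 7 clear that bar, contributing 41 each; the remaining 5 contribute 0. Total contributed: 164.
Player 8 keeps 41 and receives 8.7 × 164 × 1/36 = 39.63 from the common-amenities fund, for a payoff of 80.63.

80.63 credits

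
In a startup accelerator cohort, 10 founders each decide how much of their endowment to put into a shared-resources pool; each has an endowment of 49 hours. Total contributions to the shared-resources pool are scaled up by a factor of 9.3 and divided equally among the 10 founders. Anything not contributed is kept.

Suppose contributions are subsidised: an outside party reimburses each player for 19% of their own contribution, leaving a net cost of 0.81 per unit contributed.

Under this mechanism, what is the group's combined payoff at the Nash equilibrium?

4650.10 hours

With the mechanism, a contributed unit returns (9.3/10) / 0.81 = 1.1481 per unit of net cost to the contributor — now above 1 — so contributing fully is weakly dominant for every player.
So the Nash equilibrium is full contribution by all 10; the group earns 10 × (49 × 0.19 + 9.3 × 49) = 4650.10.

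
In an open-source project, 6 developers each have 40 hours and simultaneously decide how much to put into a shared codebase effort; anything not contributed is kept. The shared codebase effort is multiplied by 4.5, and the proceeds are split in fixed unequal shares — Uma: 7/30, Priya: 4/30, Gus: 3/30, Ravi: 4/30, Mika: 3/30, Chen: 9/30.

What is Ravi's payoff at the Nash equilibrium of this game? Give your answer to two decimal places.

For player j, contributing a unit is worthwhile iff 4.5 × (j's share) ≥ 1, i.e. iff j's share is at least 0.2222.
The shares above 0.2222 belong to Uma and Chen, contributing 40 each; the remaining 4 contribute 0. Total contributed: 80.
Ravi keeps 40 and receives 4.5 × 80 × 4/30 = 48.00 from the shared codebase effort, for a payoff of 88.00.

88.00 hours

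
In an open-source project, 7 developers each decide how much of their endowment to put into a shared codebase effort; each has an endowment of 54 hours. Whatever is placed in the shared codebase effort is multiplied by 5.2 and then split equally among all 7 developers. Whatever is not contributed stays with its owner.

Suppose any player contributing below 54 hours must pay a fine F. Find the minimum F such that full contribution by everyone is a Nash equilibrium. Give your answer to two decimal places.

Given the others contribute fully, the best deviation is to contribute 0 (any partial contribution still incurs the fine and gives up units whose private return 0.7429 is below 1).
Deviating from 54 to 0 saves 54 hours but forfeits the deviator's share of the drop in the shared codebase effort: 5.2/7 × 54 = 40.11.
So the deviation gain is 54 − 40.11 = 13.89, and the fine must be at least 13.89 hours to wipe it out.

13.89 hours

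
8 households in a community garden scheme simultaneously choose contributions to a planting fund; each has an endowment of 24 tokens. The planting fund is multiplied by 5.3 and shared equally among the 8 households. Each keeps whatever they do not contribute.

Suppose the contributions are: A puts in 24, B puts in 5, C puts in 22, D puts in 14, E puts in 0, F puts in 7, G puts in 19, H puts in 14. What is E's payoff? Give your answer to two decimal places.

93.56 tokens

Total contributed: 24 + 5 + 22 + 14 + 0 + 7 + 19 + 14 = 105.
Each receives 5.3 × 105 / 8 = 69.56 from the planting fund.
E keeps 24 − 0 = 24, so E's payoff is 24 + 69.56 = 93.56.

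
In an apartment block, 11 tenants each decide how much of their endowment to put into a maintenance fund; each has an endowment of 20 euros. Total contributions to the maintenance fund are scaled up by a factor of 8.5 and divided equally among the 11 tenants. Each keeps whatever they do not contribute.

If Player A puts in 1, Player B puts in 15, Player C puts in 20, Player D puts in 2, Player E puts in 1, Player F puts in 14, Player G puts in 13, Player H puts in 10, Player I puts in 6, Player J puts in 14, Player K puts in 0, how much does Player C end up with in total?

Total contributed: 1 + 15 + 20 + 2 + 1 + 14 + 13 + 10 + 6 + 14 + 0 = 96.
Each receives 8.5 × 96 / 11 = 74.18 from the maintenance fund.
Player C keeps 20 − 20 = 0, so Player C's payoff is 0 + 74.18 = 74.18.

74.18 euros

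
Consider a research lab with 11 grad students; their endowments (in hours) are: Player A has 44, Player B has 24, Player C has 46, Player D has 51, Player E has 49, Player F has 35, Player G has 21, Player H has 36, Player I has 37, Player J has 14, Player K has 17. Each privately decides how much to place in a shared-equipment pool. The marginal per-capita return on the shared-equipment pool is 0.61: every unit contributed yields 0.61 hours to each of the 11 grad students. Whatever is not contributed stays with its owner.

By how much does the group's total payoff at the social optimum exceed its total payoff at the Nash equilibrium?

The private return per contributed unit is 0.61 < 1 for everyone, so the Nash equilibrium is zero contribution and the group total is Σ E_j = 44 + 24 + 46 + 51 + 49 + 35 + 21 + 36 + 37 + 14 + 17 = 374.
Each contributed unit returns 6.710 to the group, so the social optimum is full contribution by everyone: group total = 6.710 × 374 = 2509.54.
Efficiency loss = (6.710 − 1) × 374 = 2135.54.

2135.54 hours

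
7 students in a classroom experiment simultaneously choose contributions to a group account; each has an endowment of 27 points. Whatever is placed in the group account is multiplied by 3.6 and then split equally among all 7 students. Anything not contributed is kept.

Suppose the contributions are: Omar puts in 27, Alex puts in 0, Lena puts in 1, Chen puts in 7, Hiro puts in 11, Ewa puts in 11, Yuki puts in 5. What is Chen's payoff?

Total contributed: 27 + 0 + 1 + 7 + 11 + 11 + 5 = 62.
Each receives 3.6 × 62 / 7 = 31.89 from the group account.
Chen keeps 27 − 7 = 20, so Chen's payoff is 20 + 31.89 = 51.89.

51.89 points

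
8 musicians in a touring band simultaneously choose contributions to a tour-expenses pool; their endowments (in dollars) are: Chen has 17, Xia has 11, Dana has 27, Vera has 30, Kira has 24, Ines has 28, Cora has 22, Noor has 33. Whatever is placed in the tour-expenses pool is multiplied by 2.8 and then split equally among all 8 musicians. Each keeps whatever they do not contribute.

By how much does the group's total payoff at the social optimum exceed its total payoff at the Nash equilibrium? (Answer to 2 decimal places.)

345.60 dollars

The private return per contributed unit is 2.8/8 = 0.3500 < 1 for every player regardless of endowment, so the Nash equilibrium is zero contribution and the group total is Σ E_j = 17 + 11 + 27 + 30 + 24 + 28 + 22 + 33 = 192.
Each contributed unit returns 2.800 to the group, so the social optimum is full contribution by everyone: group total = 2.800 × 192 = 537.60.
Efficiency loss = (2.800 − 1) × 192 = 345.60.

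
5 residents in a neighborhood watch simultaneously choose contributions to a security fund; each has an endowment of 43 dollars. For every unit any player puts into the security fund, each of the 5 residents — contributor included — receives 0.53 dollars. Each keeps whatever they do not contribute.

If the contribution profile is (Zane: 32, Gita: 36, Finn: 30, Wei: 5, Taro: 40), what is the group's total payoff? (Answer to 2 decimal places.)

450.95 dollars

Total contributed: 32 + 36 + 30 + 5 + 40 = 143; total kept: 5 × 43 − 143 = 72.
The security fund pays out 0.53 × 5 × 143 = 378.95 in aggregate.
Group total = 72 + 378.95 = 450.95.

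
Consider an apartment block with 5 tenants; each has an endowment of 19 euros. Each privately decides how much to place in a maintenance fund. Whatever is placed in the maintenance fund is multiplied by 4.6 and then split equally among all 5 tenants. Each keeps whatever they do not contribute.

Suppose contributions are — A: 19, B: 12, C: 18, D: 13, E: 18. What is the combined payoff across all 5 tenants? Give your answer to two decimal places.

Total contributed: 19 + 12 + 18 + 13 + 18 = 80; total kept: 5 × 19 − 80 = 15.
The maintenance fund pays out 4.6 × 80 = 368.00 in aggregate.
Group total = 15 + 368.00 = 383.00.

383.00 euros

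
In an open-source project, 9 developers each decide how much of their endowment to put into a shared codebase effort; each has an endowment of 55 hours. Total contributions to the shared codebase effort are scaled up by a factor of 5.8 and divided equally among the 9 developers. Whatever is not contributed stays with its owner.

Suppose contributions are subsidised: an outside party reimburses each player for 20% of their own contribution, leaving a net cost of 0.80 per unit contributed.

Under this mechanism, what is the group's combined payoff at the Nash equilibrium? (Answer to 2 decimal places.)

495.00 hours

The effective private return is (5.8/9) / 0.80 = 0.8056, which is still under 1, so the mechanism doesn't change anyone's dominant strategy: zero contribution.
Everyone keeps their endowment and the group total is 9 × 55 = 495.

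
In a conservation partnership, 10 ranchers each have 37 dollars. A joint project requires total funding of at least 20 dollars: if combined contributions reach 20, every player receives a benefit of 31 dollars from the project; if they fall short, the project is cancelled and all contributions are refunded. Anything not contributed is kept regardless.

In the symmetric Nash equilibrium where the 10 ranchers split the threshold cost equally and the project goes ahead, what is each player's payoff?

Equal share of the threshold: 20/10 = 2.
At this profile no one gains by cutting their contribution: any cut drops the total below 20, the project is cancelled, contributions are refunded, and the deviator ends with 37, which is less than 37 − 2 + 31 = 66. Contributing more than 2 just wastes the excess. So contributing exactly 2 is a best response.
Each player's payoff: 37 − 2 + 31 = 66.

66 dollars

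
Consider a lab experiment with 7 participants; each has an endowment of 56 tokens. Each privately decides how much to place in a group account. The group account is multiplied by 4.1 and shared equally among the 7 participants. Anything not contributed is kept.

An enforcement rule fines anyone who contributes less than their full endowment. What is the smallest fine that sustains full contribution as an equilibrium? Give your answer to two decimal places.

23.20 tokens

Given the others contribute fully, the best deviation is to contribute 0 (any partial contribution still incurs the fine and gives up units whose private return 0.5857 is below 1).
Deviating from 56 to 0 saves 56 tokens but forfeits the deviator's share of the drop in the group account: 4.1/7 × 56 = 32.80.
So the deviation gain is 56 − 32.80 = 23.20, and the fine must be at least 23.20 tokens to wipe it out.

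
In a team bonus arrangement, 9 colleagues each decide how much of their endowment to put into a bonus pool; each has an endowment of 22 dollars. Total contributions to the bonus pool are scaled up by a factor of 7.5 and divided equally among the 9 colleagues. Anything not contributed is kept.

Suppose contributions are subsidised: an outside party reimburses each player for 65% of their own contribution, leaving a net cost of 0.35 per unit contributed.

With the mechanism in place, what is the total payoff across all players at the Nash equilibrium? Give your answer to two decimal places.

1613.70 dollars

The effective private return per unit is now (7.5/9) / 0.35 = 2.3810 > 1, so every player's dominant strategy flips to full contribution.
At the Nash equilibrium everyone contributes 22. Group total payoff = 9 × (22 × 0.65 + 7.5 × 22) = 1613.70.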